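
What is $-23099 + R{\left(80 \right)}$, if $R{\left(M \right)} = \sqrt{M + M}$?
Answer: $-23099 + 4 \sqrt{10} \approx -23086.0$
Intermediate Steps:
$R{\left(M \right)} = \sqrt{2} \sqrt{M}$ ($R{\left(M \right)} = \sqrt{2 M} = \sqrt{2} \sqrt{M}$)
$-23099 + R{\left(80 \right)} = -23099 + \sqrt{2} \sqrt{80} = -23099 + \sqrt{2} \cdot 4 \sqrt{5} = -23099 + 4 \sqrt{10}$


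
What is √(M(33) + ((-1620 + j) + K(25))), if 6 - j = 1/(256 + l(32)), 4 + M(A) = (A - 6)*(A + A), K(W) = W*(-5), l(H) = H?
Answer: √22462/24 ≈ 6.2447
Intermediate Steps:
K(W) = -5*W
M(A) = -4 + 2*A*(-6 + A) (M(A) = -4 + (A - 6)*(A + A) = -4 + (-6 + A)*(2*A) = -4 + 2*A*(-6 + A))
j = 1727/288 (j = 6 - 1/(256 + 32) = 6 - 1/288 = 1727/288 ≈ 5.9965)
√(M(33) + ((-1620 + j) + K(25))) = √((-4 - 12*33 + 2*33²) + ((-1620 + 1727/288) - 5*25)) = √((-4 - 396 + 2*1089) + (-464833/288 - 125)) = √((-4 - 396 + 2178) - 500833/288) = √(1778 - 500833/288) = √(11231/288) = √22462/24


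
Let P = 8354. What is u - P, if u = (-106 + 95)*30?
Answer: -8684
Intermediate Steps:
u = -330 (u = -11*30 = -330)
u - P = -330 - 1*8354 = -330 - 8354 = -8684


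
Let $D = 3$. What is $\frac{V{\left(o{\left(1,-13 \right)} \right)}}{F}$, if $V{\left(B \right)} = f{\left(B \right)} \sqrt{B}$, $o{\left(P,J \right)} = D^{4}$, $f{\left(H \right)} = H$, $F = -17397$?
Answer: $- \frac{81}{1933} \approx -0.041904$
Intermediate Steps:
$o{\left(P,J \right)} = 81$ ($o{\left(P,J \right)} = 3^{4} = 81$)
$V{\left(B \right)} = B^{\frac{3}{2}}$ ($V{\left(B \right)} = B \sqrt{B} = B^{\frac{3}{2}}$)
$\frac{V{\left(o{\left(1,-13 \right)} \right)}}{F} = \frac{81^{\frac{3}{2}}}{-17397} = 729 \left(- \frac{1}{17397}\right) = - \frac{81}{1933}$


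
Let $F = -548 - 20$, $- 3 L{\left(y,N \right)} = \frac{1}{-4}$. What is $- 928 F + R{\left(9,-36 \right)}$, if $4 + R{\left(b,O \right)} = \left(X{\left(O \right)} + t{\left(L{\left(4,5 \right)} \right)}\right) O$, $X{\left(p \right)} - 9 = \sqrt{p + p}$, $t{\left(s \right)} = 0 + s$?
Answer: $526773 - 216 i \sqrt{2} \approx 5.2677 \cdot 10^{5} - 305.47 i$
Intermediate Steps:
$L{\left(y,N \right)} = \frac{1}{12}$ ($L{\left(y,N \right)} = - \frac{1}{3 \left(-4\right)} = \left(- \frac{1}{3}\right) \left(- \frac{1}{4}\right) = \frac{1}{12}$)
$t{\left(s \right)} = s$
$X{\left(p \right)} = 9 + \sqrt{2} \sqrt{p}$ ($X{\left(p \right)} = 9 + \sqrt{p + p} = 9 + \sqrt{2 p} = 9 + \sqrt{2} \sqrt{p}$)
$R{\left(b,O \right)} = -4 + O \left(\frac{109}{12} + \sqrt{2} \sqrt{O}\right)$ ($R{\left(b,O \right)} = -4 + \left(\left(9 + \sqrt{2} \sqrt{O}\right) + \frac{1}{12}\right) O = -4 + \left(\frac{109}{12} + \sqrt{2} \sqrt{O}\right) O = -4 + O \left(\frac{109}{12} + \sqrt{2} \sqrt{O}\right)$)
$F = -568$ ($F = -548 - 20 = -568$)
$- 928 F + R{\left(9,-36 \right)} = \left(-928\right) \left(-568\right) + \left(-4 + \frac{109}{12} \left(-36\right) + \sqrt{2} \left(-36\right)^{\frac{3}{2}}\right) = 527104 - \left(331 - \sqrt{2} \left(- 216 i\right)\right) = 527104 - \left(331 + 216 i \sqrt{2}\right) = 526773 - 216 i \sqrt{2}$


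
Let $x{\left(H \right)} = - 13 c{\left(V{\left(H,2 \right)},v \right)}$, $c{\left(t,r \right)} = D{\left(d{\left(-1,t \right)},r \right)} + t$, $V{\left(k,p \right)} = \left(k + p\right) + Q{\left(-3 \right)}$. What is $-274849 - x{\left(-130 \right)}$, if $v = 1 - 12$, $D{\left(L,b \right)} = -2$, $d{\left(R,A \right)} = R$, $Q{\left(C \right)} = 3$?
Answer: $-276500$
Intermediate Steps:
$V{\left(k,p \right)} = 3 + k + p$ ($V{\left(k,p \right)} = \left(k + p\right) + 3 = 3 + k + p$)
$v = -11$ ($v = 1 - 12 = -11$)
$c{\left(t,r \right)} = -2 + t$
$x{\left(H \right)} = -39 - 13 H$ ($x{\left(H \right)} = - 13 \left(-2 + \left(3 + H + 2\right)\right) = - 13 \left(-2 + \left(5 + H\right)\right) = - 13 \left(3 + H\right) = -39 - 13 H$)
$-274849 - x{\left(-130 \right)} = -274849 - \left(-39 - -1690\right) = -274849 - \left(-39 + 1690\right) = -274849 - 1651 = -276500$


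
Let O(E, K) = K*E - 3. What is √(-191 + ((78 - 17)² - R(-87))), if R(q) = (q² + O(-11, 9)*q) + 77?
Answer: I*√12990 ≈ 113.97*I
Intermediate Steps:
O(E, K) = -3 + E*K (O(E, K) = E*K - 3 = -3 + E*K)
R(q) = 77 + q² - 102*q (R(q) = (q² + (-3 - 11*9)*q) + 77 = (q² + (-3 - 99)*q) + 77 = (q² - 102*q) + 77 = 77 + q² - 102*q)
√(-191 + ((78 - 17)² - R(-87))) = √(-191 + ((78 - 17)² - (77 + (-87)² - 102*(-87)))) = √(-191 + (61² - (77 + 7569 + 8874))) = √(-191 + (3721 - 1*16520)) = √(-191 + (3721 - 16520)) = √(-191 - 12799) = √(-12990) = I*√12990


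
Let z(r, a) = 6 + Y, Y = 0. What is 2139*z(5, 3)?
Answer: 12834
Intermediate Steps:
z(r, a) = 6 (z(r, a) = 6 + 0 = 6)
2139*z(5, 3) = 2139*6 = 12834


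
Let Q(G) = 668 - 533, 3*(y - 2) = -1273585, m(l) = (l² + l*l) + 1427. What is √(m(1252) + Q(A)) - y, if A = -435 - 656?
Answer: 1273579/3 + √3136570 ≈ 4.2630e+5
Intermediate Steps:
m(l) = 1427 + 2*l² (m(l) = (l² + l²) + 1427 = 2*l² + 1427 = 1427 + 2*l²)
y = -1273579/3 (y = 2 + (⅓)*(-1273585) = 2 - 1273585/3 = -1273579/3 ≈ -4.2453e+5)
A = -1091
Q(G) = 135
√(m(1252) + Q(A)) - y = √((1427 + 2*1252²) + 135) - 1*(-1273579/3) = √((1427 + 2*1567504) + 135) + 1273579/3 = √((1427 + 3135008) + 135) + 1273579/3 = √(3136435 + 135) + 1273579/3 = √3136570 + 1273579/3 = 1273579/3 + √3136570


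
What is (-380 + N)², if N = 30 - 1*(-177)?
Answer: 29929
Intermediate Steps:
N = 207 (N = 30 + 177 = 207)
(-380 + N)² = (-380 + 207)² = (-173)² = 29929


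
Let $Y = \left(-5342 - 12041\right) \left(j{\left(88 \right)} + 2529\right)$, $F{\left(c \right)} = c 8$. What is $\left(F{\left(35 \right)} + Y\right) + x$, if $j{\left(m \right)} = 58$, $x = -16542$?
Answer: $-44986083$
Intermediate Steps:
$F{\left(c \right)} = 8 c$
$Y = -44969821$ ($Y = \left(-5342 - 12041\right) \left(58 + 2529\right) = \left(-17383\right) 2587 = -44969821$)
$\left(F{\left(35 \right)} + Y\right) + x = \left(8 \cdot 35 - 44969821\right) - 16542 = \left(280 - 44969821\right) - 16542 = -44969541 - 16542 = -44986083$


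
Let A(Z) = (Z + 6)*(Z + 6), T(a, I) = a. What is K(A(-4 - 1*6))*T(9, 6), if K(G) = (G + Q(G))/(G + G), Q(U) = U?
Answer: 9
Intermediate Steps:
A(Z) = (6 + Z)² (A(Z) = (6 + Z)*(6 + Z) = (6 + Z)²)
K(G) = 1 (K(G) = (G + G)/(G + G) = (2*G)/((2*G)) = (2*G)*(1/(2*G)) = 1)
K(A(-4 - 1*6))*T(9, 6) = 1*9 = 9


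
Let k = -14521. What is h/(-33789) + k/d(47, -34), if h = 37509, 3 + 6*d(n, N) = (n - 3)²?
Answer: -1005468437/21771379 ≈ -46.183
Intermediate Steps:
d(n, N) = -½ + (-3 + n)²/6 (d(n, N) = -½ + (n - 3)²/6 = -½ + (-3 + n)²/6)
h/(-33789) + k/d(47, -34) = 37509/(-33789) - 14521/(-½ + (-3 + 47)²/6) = 37509*(-1/33789) - 14521/(-½ + (⅙)*44²) = -12503/11263 - 14521/(-½ + (⅙)*1936) = -12503/11263 - 14521/(-½ + 968/3) = -12503/11263 - 14521/1933/6 = -12503/11263 - 14521*6/1933 = -12503/11263 - 87126/1933 = -1005468437/21771379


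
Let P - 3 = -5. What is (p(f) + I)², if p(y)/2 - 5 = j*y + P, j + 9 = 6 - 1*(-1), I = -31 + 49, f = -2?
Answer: 1024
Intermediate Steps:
P = -2 (P = 3 - 5 = -2)
I = 18
j = -2 (j = -9 + (6 - 1*(-1)) = -9 + (6 + 1) = -9 + 7 = -2)
p(y) = 6 - 4*y (p(y) = 10 + 2*(-2*y - 2) = 10 + 2*(-2 - 2*y) = 10 + (-4 - 4*y) = 6 - 4*y)
(p(f) + I)² = ((6 - 4*(-2)) + 18)² = ((6 + 8) + 18)² = (14 + 18)² = 32² = 1024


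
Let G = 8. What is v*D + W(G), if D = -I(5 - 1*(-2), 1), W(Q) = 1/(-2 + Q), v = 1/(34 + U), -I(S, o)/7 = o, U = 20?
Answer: 8/27 ≈ 0.29630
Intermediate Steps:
I(S, o) = -7*o
v = 1/54 (v = 1/(34 + 20) = 1/54 ≈ 0.018519)
D = 7 (D = -(-7) = -1*(-7) = 7)
v*D + W(G) = (1/54)*7 + 1/(-2 + 8) = 7/54 + 1/6 = 7/54 + ⅙ = 8/27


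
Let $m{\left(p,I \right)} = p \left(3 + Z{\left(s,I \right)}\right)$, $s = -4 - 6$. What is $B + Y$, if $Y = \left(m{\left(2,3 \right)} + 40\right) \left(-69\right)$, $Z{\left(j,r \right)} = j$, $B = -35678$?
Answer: $-37472$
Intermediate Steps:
$s = -10$ ($s = -4 - 6 = -10$)
$m{\left(p,I \right)} = - 7 p$ ($m{\left(p,I \right)} = p \left(3 - 10\right) = p \left(-7\right) = - 7 p$)
$Y = -1794$ ($Y = \left(\left(-7\right) 2 + 40\right) \left(-69\right) = \left(-14 + 40\right) \left(-69\right) = 26 \left(-69\right) = -1794$)
$B + Y = -35678 - 1794 = -37472$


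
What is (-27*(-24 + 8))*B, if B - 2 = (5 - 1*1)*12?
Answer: 21600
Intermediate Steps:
B = 50 (B = 2 + (5 - 1*1)*12 = 2 + (5 - 1)*12 = 2 + 4*12 = 2 + 48 = 50)
(-27*(-24 + 8))*B = -27*(-24 + 8)*50 = -27*(-16)*50 = 432*50 = 21600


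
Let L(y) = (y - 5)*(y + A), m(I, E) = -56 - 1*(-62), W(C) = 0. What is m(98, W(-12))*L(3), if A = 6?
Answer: -108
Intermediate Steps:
m(I, E) = 6 (m(I, E) = -56 + 62 = 6)
L(y) = (-5 + y)*(6 + y) (L(y) = (y - 5)*(y + 6) = (-5 + y)*(6 + y))
m(98, W(-12))*L(3) = 6*(-30 + 3 + 3²) = 6*(-30 + 3 + 9) = 6*(-18) = -108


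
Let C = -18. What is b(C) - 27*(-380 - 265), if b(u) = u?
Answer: 17397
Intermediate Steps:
b(C) - 27*(-380 - 265) = -18 - 27*(-380 - 265) = -18 - 27*(-645) = -18 + 17415 = 17397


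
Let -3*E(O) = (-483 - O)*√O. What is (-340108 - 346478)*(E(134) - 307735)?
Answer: 211286542710 - 141207854*√134 ≈ 2.0965e+11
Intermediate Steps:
E(O) = -√O*(-483 - O)/3 (E(O) = -(-483 - O)*√O/3 = -√O*(-483 - O)/3)
(-340108 - 346478)*(E(134) - 307735) = (-340108 - 346478)*(√134*(483 + 134)/3 - 307735) = -686586*((⅓)*√134*617 - 307735) = -686586*(617*√134/3 - 307735) = -686586*(-307735 + 617*√134/3) = 211286542710 - 141207854*√134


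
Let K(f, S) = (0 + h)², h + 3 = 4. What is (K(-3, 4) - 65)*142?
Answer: -9088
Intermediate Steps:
h = 1 (h = -3 + 4 = 1)
K(f, S) = 1 (K(f, S) = (0 + 1)² = 1² = 1)
(K(-3, 4) - 65)*142 = (1 - 65)*142 = -64*142 = -9088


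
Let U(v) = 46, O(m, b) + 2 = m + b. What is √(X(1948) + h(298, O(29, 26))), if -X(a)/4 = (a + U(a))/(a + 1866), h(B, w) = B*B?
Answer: 2*√80735343170/1907 ≈ 298.00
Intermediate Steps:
O(m, b) = -2 + b + m (O(m, b) = -2 + (m + b) = -2 + (b + m) = -2 + b + m)
h(B, w) = B²
X(a) = -4*(46 + a)/(1866 + a) (X(a) = -4*(a + 46)/(a + 1866) = -4*(46 + a)/(1866 + a))
√(X(1948) + h(298, O(29, 26))) = √(4*(-46 - 1*1948)/(1866 + 1948) + 298²) = √(4*(-46 - 1948)/3814 + 88804) = √(4*(1/3814)*(-1994) + 88804) = √(-3988/1907 + 88804) = √(169345240/1907) = 2*√80735343170/1907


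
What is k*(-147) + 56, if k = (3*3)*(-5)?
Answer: 6671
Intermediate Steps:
k = -45 (k = 9*(-5) = -45)
k*(-147) + 56 = -45*(-147) + 56 = 6615 + 56 = 6671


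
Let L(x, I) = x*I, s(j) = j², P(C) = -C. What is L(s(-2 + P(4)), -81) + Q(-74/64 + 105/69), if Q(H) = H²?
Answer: -1579513175/541696 ≈ -2915.9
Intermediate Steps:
L(x, I) = I*x
L(s(-2 + P(4)), -81) + Q(-74/64 + 105/69) = -81*(-2 - 1*4)² + (-74/64 + 105/69)² = -81*(-2 - 4)² + (-74*1/64 + 105*(1/69))² = -81*(-6)² + (-37/32 + 35/23)² = -81*36 + (269/736)² = -2916 + 72361/541696 = -1579513175/541696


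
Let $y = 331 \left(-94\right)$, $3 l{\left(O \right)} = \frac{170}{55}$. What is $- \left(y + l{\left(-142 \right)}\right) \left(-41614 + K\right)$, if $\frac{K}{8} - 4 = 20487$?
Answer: $\frac{125583208592}{33} \approx 3.8056 \cdot 10^{9}$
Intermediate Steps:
$l{\left(O \right)} = \frac{34}{33}$ ($l{\left(O \right)} = \frac{170 \cdot \frac{1}{55}}{3} = \frac{1}{3} \cdot \frac{34}{11} = \frac{34}{33}$)
$K = 163928$ ($K = 32 + 8 \cdot 20487 = 32 + 163896 = 163928$)
$y = -31114$
$- \left(y + l{\left(-142 \right)}\right) \left(-41614 + K\right) = - \left(-31114 + \frac{34}{33}\right) \left(-41614 + 163928\right) = - \frac{\left(-1026728\right) 122314}{33} = \left(-1\right) \left(- \frac{125583208592}{33}\right) = \frac{125583208592}{33}$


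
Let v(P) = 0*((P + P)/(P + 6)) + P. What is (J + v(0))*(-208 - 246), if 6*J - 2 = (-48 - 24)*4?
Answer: 64922/3 ≈ 21641.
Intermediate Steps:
J = -143/3 (J = ⅓ + ((-48 - 24)*4)/6 = ⅓ + (-72*4)/6 = ⅓ + (⅙)*(-288) = ⅓ - 48 = -143/3 ≈ -47.667)
v(P) = P (v(P) = 0*((2*P)/(6 + P)) + P = 0*(2*P/(6 + P)) + P = 0 + P = P)
(J + v(0))*(-208 - 246) = (-143/3 + 0)*(-208 - 246) = -143/3*(-454) = 64922/3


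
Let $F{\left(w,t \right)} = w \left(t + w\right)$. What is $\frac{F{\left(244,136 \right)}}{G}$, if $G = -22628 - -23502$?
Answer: $\frac{2440}{23} \approx 106.09$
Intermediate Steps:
$G = 874$ ($G = -22628 + 23502 = 874$)
$\frac{F{\left(244,136 \right)}}{G} = \frac{244 \left(136 + 244\right)}{874} = 244 \cdot 380 \cdot \frac{1}{874} = 92720 \cdot \frac{1}{874} = \frac{2440}{23}$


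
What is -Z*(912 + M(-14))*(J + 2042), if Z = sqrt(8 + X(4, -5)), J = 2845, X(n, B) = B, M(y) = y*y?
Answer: -5414796*sqrt(3) ≈ -9.3787e+6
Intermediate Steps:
M(y) = y**2
Z = sqrt(3) (Z = sqrt(8 - 5) = sqrt(3) ≈ 1.7320)
-Z*(912 + M(-14))*(J + 2042) = -sqrt(3)*(912 + (-14)**2)*(2845 + 2042) = -sqrt(3)*(912 + 196)*4887 = -sqrt(3)*1108*4887 = -sqrt(3)*5414796 = -5414796*sqrt(3)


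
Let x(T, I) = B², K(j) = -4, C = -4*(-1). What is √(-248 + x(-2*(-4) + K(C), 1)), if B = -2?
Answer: 2*I*√61 ≈ 15.62*I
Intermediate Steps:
C = 4
x(T, I) = 4 (x(T, I) = (-2)² = 4)
√(-248 + x(-2*(-4) + K(C), 1)) = √(-248 + 4) = √(-244) = 2*I*√61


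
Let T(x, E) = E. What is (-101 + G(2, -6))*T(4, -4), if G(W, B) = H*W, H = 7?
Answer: 348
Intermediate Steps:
G(W, B) = 7*W
(-101 + G(2, -6))*T(4, -4) = (-101 + 7*2)*(-4) = (-101 + 14)*(-4) = -87*(-4) = 348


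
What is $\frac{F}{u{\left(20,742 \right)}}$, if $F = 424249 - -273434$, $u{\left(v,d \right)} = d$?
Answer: $\frac{99669}{106} \approx 940.27$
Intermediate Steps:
$F = 697683$ ($F = 424249 + 273434 = 697683$)
$\frac{F}{u{\left(20,742 \right)}} = \frac{697683}{742} = 697683 \cdot \frac{1}{742} = \frac{99669}{106}$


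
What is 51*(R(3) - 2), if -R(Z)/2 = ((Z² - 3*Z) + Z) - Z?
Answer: -102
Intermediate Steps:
R(Z) = -2*Z² + 6*Z (R(Z) = -2*(((Z² - 3*Z) + Z) - Z) = -2*((Z² - 2*Z) - Z) = -2*(Z² - 3*Z) = -2*Z² + 6*Z)
51*(R(3) - 2) = 51*(2*3*(3 - 1*3) - 2) = 51*(2*3*(3 - 3) - 2) = 51*(2*3*0 - 2) = 51*(0 - 2) = 51*(-2) = -102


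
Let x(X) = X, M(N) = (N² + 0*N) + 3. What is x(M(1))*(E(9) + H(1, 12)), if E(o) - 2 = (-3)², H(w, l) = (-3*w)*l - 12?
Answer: -148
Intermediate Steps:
H(w, l) = -12 - 3*l*w (H(w, l) = -3*l*w - 12 = -12 - 3*l*w)
E(o) = 11 (E(o) = 2 + (-3)² = 2 + 9 = 11)
M(N) = 3 + N² (M(N) = (N² + 0) + 3 = N² + 3 = 3 + N²)
x(M(1))*(E(9) + H(1, 12)) = (3 + 1²)*(11 + (-12 - 3*12*1)) = (3 + 1)*(11 + (-12 - 36)) = 4*(11 - 48) = 4*(-37) = -148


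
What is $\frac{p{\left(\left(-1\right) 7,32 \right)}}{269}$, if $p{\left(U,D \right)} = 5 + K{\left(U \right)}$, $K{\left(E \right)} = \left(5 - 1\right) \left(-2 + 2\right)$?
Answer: $\frac{5}{269} \approx 0.018587$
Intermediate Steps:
$K{\left(E \right)} = 0$ ($K{\left(E \right)} = 4 \cdot 0 = 0$)
$p{\left(U,D \right)} = 5$ ($p{\left(U,D \right)} = 5 + 0 = 5$)
$\frac{p{\left(\left(-1\right) 7,32 \right)}}{269} = \frac{5}{269}$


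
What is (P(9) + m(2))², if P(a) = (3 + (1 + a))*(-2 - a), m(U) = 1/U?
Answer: 81225/4 ≈ 20306.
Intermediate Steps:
P(a) = (-2 - a)*(4 + a) (P(a) = (4 + a)*(-2 - a) = (-2 - a)*(4 + a))
(P(9) + m(2))² = ((-8 - 1*9² - 6*9) + 1/2)² = ((-8 - 1*81 - 54) + ½)² = ((-8 - 81 - 54) + ½)² = (-143 + ½)² = (-285/2)² = 81225/4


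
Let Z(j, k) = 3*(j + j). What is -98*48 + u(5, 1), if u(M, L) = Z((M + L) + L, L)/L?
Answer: -4662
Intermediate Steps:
Z(j, k) = 6*j (Z(j, k) = 3*(2*j) = 6*j)
u(M, L) = (6*M + 12*L)/L (u(M, L) = (6*((M + L) + L))/L = (6*((L + M) + L))/L = (6*(M + 2*L))/L = (6*M + 12*L)/L)
-98*48 + u(5, 1) = -98*48 + (12 + 6*5/1) = -4704 + (12 + 6*5*1) = -4704 + (12 + 30) = -4704 + 42 = -4662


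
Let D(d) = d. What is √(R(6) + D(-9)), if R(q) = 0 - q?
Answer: I*√15 ≈ 3.873*I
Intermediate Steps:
R(q) = -q
√(R(6) + D(-9)) = √(-1*6 - 9) = √(-6 - 9) = √(-15) = I*√15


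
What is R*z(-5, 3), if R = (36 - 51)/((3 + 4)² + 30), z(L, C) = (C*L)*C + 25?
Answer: 300/79 ≈ 3.7975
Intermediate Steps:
z(L, C) = 25 + L*C² (z(L, C) = L*C² + 25 = 25 + L*C²)
R = -15/79 (R = -15/(7² + 30) = -15/(49 + 30) = -15/79 ≈ -0.18987)
R*z(-5, 3) = -15*(25 - 5*3²)/79 = -15*(25 - 5*9)/79 = -15*(25 - 45)/79 = -15/79*(-20) = 300/79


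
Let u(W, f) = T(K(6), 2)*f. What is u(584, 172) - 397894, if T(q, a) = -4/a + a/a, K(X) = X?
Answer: -398066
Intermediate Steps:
T(q, a) = 1 - 4/a (T(q, a) = -4/a + 1 = 1 - 4/a)
u(W, f) = -f (u(W, f) = ((-4 + 2)/2)*f = ((½)*(-2))*f = -f)
u(584, 172) - 397894 = -1*172 - 397894 = -172 - 397894 = -398066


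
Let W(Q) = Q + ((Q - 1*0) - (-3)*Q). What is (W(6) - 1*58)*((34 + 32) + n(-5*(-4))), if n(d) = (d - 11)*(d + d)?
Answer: -11928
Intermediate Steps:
W(Q) = 5*Q (W(Q) = Q + ((Q + 0) + 3*Q) = Q + (Q + 3*Q) = Q + 4*Q = 5*Q)
n(d) = 2*d*(-11 + d) (n(d) = (-11 + d)*(2*d) = 2*d*(-11 + d))
(W(6) - 1*58)*((34 + 32) + n(-5*(-4))) = (5*6 - 1*58)*((34 + 32) + 2*(-5*(-4))*(-11 - 5*(-4))) = (30 - 58)*(66 + 2*20*(-11 + 20)) = -28*(66 + 2*20*9) = -28*(66 + 360) = -28*426 = -11928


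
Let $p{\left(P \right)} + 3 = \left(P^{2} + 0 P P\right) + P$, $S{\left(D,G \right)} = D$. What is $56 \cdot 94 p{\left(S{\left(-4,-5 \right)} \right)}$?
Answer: $47376$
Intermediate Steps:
$p{\left(P \right)} = -3 + P + P^{2}$ ($p{\left(P \right)} = -3 + \left(\left(P^{2} + 0 P P\right) + P\right) = -3 + \left(\left(P^{2} + 0 P\right) + P\right) = -3 + \left(\left(P^{2} + 0\right) + P\right) = -3 + \left(P^{2} + P\right) = -3 + \left(P + P^{2}\right) = -3 + P + P^{2}$)
$56 \cdot 94 p{\left(S{\left(-4,-5 \right)} \right)} = 56 \cdot 94 \left(-3 - 4 + \left(-4\right)^{2}\right) = 5264 \left(-3 - 4 + 16\right) = 5264 \cdot 9 = 47376$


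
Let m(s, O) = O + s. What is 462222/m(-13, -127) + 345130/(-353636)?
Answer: -10219166087/3094315 ≈ -3302.6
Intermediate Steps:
462222/m(-13, -127) + 345130/(-353636) = 462222/(-127 - 13) + 345130/(-353636) = 462222/(-140) + 345130*(-1/353636) = 462222*(-1/140) - 172565/176818 = -231111/70 - 172565/176818 = -10219166087/3094315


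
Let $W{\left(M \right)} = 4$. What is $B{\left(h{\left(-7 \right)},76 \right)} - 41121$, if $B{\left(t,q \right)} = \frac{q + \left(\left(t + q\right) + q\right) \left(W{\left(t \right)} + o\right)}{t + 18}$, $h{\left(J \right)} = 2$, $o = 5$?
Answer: $- \frac{410479}{10} \approx -41048.0$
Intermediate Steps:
$B{\left(t,q \right)} = \frac{9 t + 19 q}{18 + t}$ ($B{\left(t,q \right)} = \frac{q + \left(\left(t + q\right) + q\right) \left(4 + 5\right)}{t + 18} = \frac{q + \left(\left(q + t\right) + q\right) 9}{18 + t} = \frac{q + \left(t + 2 q\right) 9}{18 + t} = \frac{q + \left(9 t + 18 q\right)}{18 + t} = \frac{9 t + 19 q}{18 + t}$)
$B{\left(h{\left(-7 \right)},76 \right)} - 41121 = \frac{9 \cdot 2 + 19 \cdot 76}{18 + 2} - 41121 = \frac{18 + 1444}{20} - 41121 = \frac{1}{20} \cdot 1462 - 41121 = \frac{731}{10} - 41121 = - \frac{410479}{10}$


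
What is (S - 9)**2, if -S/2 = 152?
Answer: 97969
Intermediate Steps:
S = -304 (S = -2*152 = -304)
(S - 9)**2 = (-304 - 9)**2 = (-313)**2 = 97969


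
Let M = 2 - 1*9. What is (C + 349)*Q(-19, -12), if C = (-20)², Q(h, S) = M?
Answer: -5243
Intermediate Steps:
M = -7 (M = 2 - 9 = -7)
Q(h, S) = -7
C = 400
(C + 349)*Q(-19, -12) = (400 + 349)*(-7) = 749*(-7) = -5243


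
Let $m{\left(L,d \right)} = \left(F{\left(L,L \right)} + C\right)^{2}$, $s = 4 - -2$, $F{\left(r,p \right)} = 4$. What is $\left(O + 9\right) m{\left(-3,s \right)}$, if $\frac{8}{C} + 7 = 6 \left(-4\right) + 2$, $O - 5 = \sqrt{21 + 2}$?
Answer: $\frac{163296}{841} + \frac{11664 \sqrt{23}}{841} \approx 260.68$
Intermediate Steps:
$s = 6$ ($s = 4 + 2 = 6$)
$O = 5 + \sqrt{23}$ ($O = 5 + \sqrt{21 + 2} = 5 + \sqrt{23} \approx 9.7958$)
$C = - \frac{8}{29}$ ($C = \frac{8}{-7 + \left(6 \left(-4\right) + 2\right)} = \frac{8}{-7 + \left(-24 + 2\right)} = \frac{8}{-7 - 22} = \frac{8}{-29} = 8 \left(- \frac{1}{29}\right) = - \frac{8}{29} \approx -0.27586$)
$m{\left(L,d \right)} = \frac{11664}{841}$ ($m{\left(L,d \right)} = \left(4 - \frac{8}{29}\right)^{2} = \left(\frac{108}{29}\right)^{2} = \frac{11664}{841}$)
$\left(O + 9\right) m{\left(-3,s \right)} = \left(\left(5 + \sqrt{23}\right) + 9\right) \frac{11664}{841} = \left(14 + \sqrt{23}\right) \frac{11664}{841} = \frac{163296}{841} + \frac{11664 \sqrt{23}}{841}$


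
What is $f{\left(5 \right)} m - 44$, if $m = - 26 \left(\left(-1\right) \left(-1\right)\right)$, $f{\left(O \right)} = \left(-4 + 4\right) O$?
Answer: $-44$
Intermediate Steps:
$f{\left(O \right)} = 0$ ($f{\left(O \right)} = 0 O = 0$)
$m = -26$ ($m = \left(-26\right) 1 = -26$)
$f{\left(5 \right)} m - 44 = 0 \left(-26\right) - 44 = 0 - 44 = -44$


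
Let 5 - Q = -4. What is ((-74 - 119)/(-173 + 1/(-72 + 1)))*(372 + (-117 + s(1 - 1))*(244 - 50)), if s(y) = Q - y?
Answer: -70501935/3071 ≈ -22957.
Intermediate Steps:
Q = 9 (Q = 5 - 1*(-4) = 5 + 4 = 9)
s(y) = 9 - y
((-74 - 119)/(-173 + 1/(-72 + 1)))*(372 + (-117 + s(1 - 1))*(244 - 50)) = ((-74 - 119)/(-173 + 1/(-72 + 1)))*(372 + (-117 + (9 - (1 - 1)))*(244 - 50)) = (-193/(-173 + 1/(-71)))*(372 + (-117 + (9 - 1*0))*194) = (-193/(-173 - 1/71))*(372 + (-117 + (9 + 0))*194) = (-193/(-12284/71))*(372 + (-117 + 9)*194) = (-193*(-71/12284))*(372 - 108*194) = 13703*(372 - 20952)/12284 = (13703/12284)*(-20580) = -70501935/3071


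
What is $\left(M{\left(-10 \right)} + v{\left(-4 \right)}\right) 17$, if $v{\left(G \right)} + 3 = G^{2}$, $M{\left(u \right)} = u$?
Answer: $51$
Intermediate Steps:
$v{\left(G \right)} = -3 + G^{2}$
$\left(M{\left(-10 \right)} + v{\left(-4 \right)}\right) 17 = \left(-10 - \left(3 - \left(-4\right)^{2}\right)\right) 17 = \left(-10 + \left(-3 + 16\right)\right) 17 = \left(-10 + 13\right) 17 = 3 \cdot 17 = 51$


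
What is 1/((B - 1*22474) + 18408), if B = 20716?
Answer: 1/16650 ≈ 6.0060e-5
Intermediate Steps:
1/((B - 1*22474) + 18408) = 1/((20716 - 1*22474) + 18408) = 1/((20716 - 22474) + 18408) = 1/(-1758 + 18408) = 1/16650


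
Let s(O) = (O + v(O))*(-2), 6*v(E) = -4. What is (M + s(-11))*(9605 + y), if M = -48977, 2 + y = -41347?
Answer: 4661955584/3 ≈ 1.5540e+9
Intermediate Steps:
y = -41349 (y = -2 - 41347 = -41349)
v(E) = -⅔ (v(E) = (⅙)*(-4) = -⅔)
s(O) = 4/3 - 2*O (s(O) = (O - ⅔)*(-2) = (-⅔ + O)*(-2) = 4/3 - 2*O)
(M + s(-11))*(9605 + y) = (-48977 + (4/3 - 2*(-11)))*(9605 - 41349) = (-48977 + (4/3 + 22))*(-31744) = (-48977 + 70/3)*(-31744) = -146861/3*(-31744) = 4661955584/3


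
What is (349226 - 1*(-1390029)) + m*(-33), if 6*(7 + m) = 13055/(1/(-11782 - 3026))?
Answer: 1064990906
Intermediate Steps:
m = -32219747 (m = -7 + (13055/(1/(-11782 - 3026)))/6 = -7 + (13055/(1/(-14808)))/6 = -7 + (13055/(-1/14808))/6 = -7 + (13055*(-14808))/6 = -7 + (1/6)*(-193318440) = -7 - 32219740 = -32219747)
(349226 - 1*(-1390029)) + m*(-33) = (349226 - 1*(-1390029)) - 32219747*(-33) = (349226 + 1390029) + 1063251651 = 1739255 + 1063251651 = 1064990906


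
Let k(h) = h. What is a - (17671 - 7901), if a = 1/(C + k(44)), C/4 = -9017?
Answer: -351954481/36024 ≈ -9770.0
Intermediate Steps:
C = -36068 (C = 4*(-9017) = -36068)
a = -1/36024 (a = 1/(-36068 + 44) = 1/(-36024) = -1/36024 ≈ -2.7759e-5)
a - (17671 - 7901) = -1/36024 - (17671 - 7901) = -1/36024 - 1*9770 = -1/36024 - 9770 = -351954481/36024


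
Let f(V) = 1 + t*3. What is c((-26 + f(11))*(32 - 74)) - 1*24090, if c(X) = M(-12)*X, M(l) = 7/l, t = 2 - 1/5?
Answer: -122851/5 ≈ -24570.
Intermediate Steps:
t = 9/5 (t = 2 - 1*1/5 = 2 - 1/5 = 9/5 ≈ 1.8000)
f(V) = 32/5 (f(V) = 1 + (9/5)*3 = 1 + 27/5 = 32/5)
c(X) = -7*X/12 (c(X) = (7/(-12))*X = (7*(-1/12))*X = -7*X/12)
c((-26 + f(11))*(32 - 74)) - 1*24090 = -7*(-26 + 32/5)*(32 - 74)/12 - 1*24090 = -(-343)*(-42)/30 - 24090 = -7/12*4116/5 - 24090 = -2401/5 - 24090 = -122851/5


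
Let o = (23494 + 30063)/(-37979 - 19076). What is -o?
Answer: 53557/57055 ≈ 0.93869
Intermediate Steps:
o = -53557/57055 (o = 53557/(-57055) = 53557*(-1/57055) = -53557/57055 ≈ -0.93869)
-o = -1*(-53557/57055) = 53557/57055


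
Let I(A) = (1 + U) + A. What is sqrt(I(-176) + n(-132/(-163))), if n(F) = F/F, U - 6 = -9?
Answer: I*sqrt(177) ≈ 13.304*I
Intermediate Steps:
U = -3 (U = 6 - 9 = -3)
I(A) = -2 + A (I(A) = (1 - 3) + A = -2 + A)
n(F) = 1
sqrt(I(-176) + n(-132/(-163))) = sqrt((-2 - 176) + 1) = sqrt(-178 + 1) = sqrt(-177) = I*sqrt(177)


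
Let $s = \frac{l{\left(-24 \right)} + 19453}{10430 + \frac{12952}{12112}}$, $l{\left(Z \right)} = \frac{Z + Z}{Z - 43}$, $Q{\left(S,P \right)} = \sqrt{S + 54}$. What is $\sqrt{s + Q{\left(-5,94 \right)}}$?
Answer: $\frac{\sqrt{9925141132022602701}}{1058106813} \approx 2.9774$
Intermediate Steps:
$Q{\left(S,P \right)} = \sqrt{54 + S}$
$l{\left(Z \right)} = \frac{2 Z}{-43 + Z}$
$s = \frac{1973346086}{1058106813}$ ($s = \frac{2 \left(-24\right) \frac{1}{-43 - 24} + 19453}{10430 + \frac{12952}{12112}} = \frac{2 \left(-24\right) \frac{1}{-67} + 19453}{10430 + 12952 \cdot \frac{1}{12112}} = \frac{2 \left(-24\right) \left(- \frac{1}{67}\right) + 19453}{10430 + \frac{1619}{1514}} = \frac{\frac{48}{67} + 19453}{\frac{15792639}{1514}} = \frac{1303399}{67} \cdot \frac{1514}{15792639} = \frac{1973346086}{1058106813} \approx 1.865$)
$\sqrt{s + Q{\left(-5,94 \right)}} = \sqrt{\frac{1973346086}{1058106813} + \sqrt{54 - 5}} = \sqrt{\frac{1973346086}{1058106813} + \sqrt{49}} = \sqrt{\frac{1973346086}{1058106813} + 7} = \sqrt{\frac{9380093777}{1058106813}} = \frac{\sqrt{9925141132022602701}}{1058106813}$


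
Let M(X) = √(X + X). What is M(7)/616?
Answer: √14/616 ≈ 0.0060741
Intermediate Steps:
M(X) = √2*√X (M(X) = √(2*X) = √2*√X)
M(7)/616 = (√2*√7)/616 = √14*(1/616) = √14/616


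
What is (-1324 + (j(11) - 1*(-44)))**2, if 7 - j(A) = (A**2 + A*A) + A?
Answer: 2328676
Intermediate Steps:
j(A) = 7 - A - 2*A**2 (j(A) = 7 - ((A**2 + A*A) + A) = 7 - ((A**2 + A**2) + A) = 7 - (2*A**2 + A) = 7 - (A + 2*A**2) = 7 + (-A - 2*A**2) = 7 - A - 2*A**2)
(-1324 + (j(11) - 1*(-44)))**2 = (-1324 + ((7 - 1*11 - 2*11**2) - 1*(-44)))**2 = (-1324 + ((7 - 11 - 2*121) + 44))**2 = (-1324 + ((7 - 11 - 242) + 44))**2 = (-1324 + (-246 + 44))**2 = (-1324 - 202)**2 = (-1526)**2 = 2328676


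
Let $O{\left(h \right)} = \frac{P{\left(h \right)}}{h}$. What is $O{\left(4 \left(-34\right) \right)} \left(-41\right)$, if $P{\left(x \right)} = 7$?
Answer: $\frac{287}{136} \approx 2.1103$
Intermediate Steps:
$O{\left(h \right)} = \frac{7}{h}$
$O{\left(4 \left(-34\right) \right)} \left(-41\right) = \frac{7}{4 \left(-34\right)} \left(-41\right) = \frac{7}{-136} \left(-41\right) = 7 \left(- \frac{1}{136}\right) \left(-41\right) = \left(- \frac{7}{136}\right) \left(-41\right) = \frac{287}{136}$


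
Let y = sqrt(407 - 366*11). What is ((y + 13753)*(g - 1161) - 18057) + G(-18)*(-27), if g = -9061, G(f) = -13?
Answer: -140600872 - 10222*I*sqrt(3619) ≈ -1.406e+8 - 6.1494e+5*I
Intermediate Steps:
y = I*sqrt(3619) (y = sqrt(407 - 4026) = sqrt(-3619) = I*sqrt(3619) ≈ 60.158*I)
((y + 13753)*(g - 1161) - 18057) + G(-18)*(-27) = ((I*sqrt(3619) + 13753)*(-9061 - 1161) - 18057) - 13*(-27) = ((13753 + I*sqrt(3619))*(-10222) - 18057) + 351 = ((-140583166 - 10222*I*sqrt(3619)) - 18057) + 351 = (-140601223 - 10222*I*sqrt(3619)) + 351 = -140600872 - 10222*I*sqrt(3619)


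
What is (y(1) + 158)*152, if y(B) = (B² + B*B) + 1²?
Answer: 24472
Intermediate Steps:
y(B) = 1 + 2*B² (y(B) = (B² + B²) + 1 = 2*B² + 1 = 1 + 2*B²)
(y(1) + 158)*152 = ((1 + 2*1²) + 158)*152 = ((1 + 2*1) + 158)*152 = ((1 + 2) + 158)*152 = (3 + 158)*152 = 161*152 = 24472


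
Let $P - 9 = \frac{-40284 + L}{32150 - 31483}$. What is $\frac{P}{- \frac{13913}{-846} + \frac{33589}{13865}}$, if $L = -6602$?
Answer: $- \frac{10203170310}{3140860979} \approx -3.2485$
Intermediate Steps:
$P = - \frac{40883}{667}$ ($P = 9 + \frac{-40284 - 6602}{32150 - 31483} = 9 - \frac{46886}{667} = - \frac{40883}{667} \approx -61.294$)
$\frac{P}{- \frac{13913}{-846} + \frac{33589}{13865}} = - \frac{40883}{667 \left(- \frac{13913}{-846} + \frac{33589}{13865}\right)} = - \frac{40883}{667 \left(\left(-13913\right) \left(- \frac{1}{846}\right) + 33589 \cdot \frac{1}{13865}\right)} = - \frac{40883}{667 \left(\frac{13913}{846} + \frac{33589}{13865}\right)} = - \frac{40883}{667 \cdot \frac{4708937}{249570}} = \left(- \frac{40883}{667}\right) \frac{249570}{4708937} = - \frac{10203170310}{3140860979}$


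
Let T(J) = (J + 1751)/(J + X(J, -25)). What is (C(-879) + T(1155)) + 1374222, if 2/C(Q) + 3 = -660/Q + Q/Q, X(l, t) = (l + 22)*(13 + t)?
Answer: 1087157948293/791109 ≈ 1.3742e+6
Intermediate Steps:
X(l, t) = (13 + t)*(22 + l) (X(l, t) = (22 + l)*(13 + t) = (13 + t)*(22 + l))
C(Q) = 2/(-2 - 660/Q) (C(Q) = 2/(-3 + (-660/Q + Q/Q)) = 2/(-3 + (-660/Q + 1)) = 2/(-3 + (1 - 660/Q)) = 2/(-2 - 660/Q))
T(J) = (1751 + J)/(-264 - 11*J) (T(J) = (J + 1751)/(J + (286 + 13*J + 22*(-25) + J*(-25))) = (1751 + J)/(J + (286 + 13*J - 550 - 25*J)) = (1751 + J)/(J + (-264 - 12*J)) = (1751 + J)/(-264 - 11*J))
(C(-879) + T(1155)) + 1374222 = (-1*(-879)/(330 - 879) + (1751 + 1155)/(11*(-24 - 1*1155))) + 1374222 = (-1*(-879)/(-549) + (1/11)*2906/(-24 - 1155)) + 1374222 = (-1*(-879)*(-1/549) + (1/11)*2906/(-1179)) + 1374222 = (-293/183 + (1/11)*(-1/1179)*2906) + 1374222 = (-293/183 - 2906/12969) + 1374222 = -1443905/791109 + 1374222 = 1087157948293/791109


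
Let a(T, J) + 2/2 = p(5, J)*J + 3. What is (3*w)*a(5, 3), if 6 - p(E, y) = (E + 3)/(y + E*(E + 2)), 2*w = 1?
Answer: 552/19 ≈ 29.053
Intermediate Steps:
w = 1/2 (w = (1/2)*1 = 1/2 ≈ 0.50000)
p(E, y) = 6 - (3 + E)/(y + E*(2 + E)) (p(E, y) = 6 - (E + 3)/(y + E*(E + 2)) = 6 - (3 + E)/(y + E*(2 + E)))
a(T, J) = 2 + J*(202 + 6*J)/(35 + J) (a(T, J) = -1 + (((-3 + 6*J + 6*5**2 + 11*5)/(J + 5**2 + 2*5))*J + 3) = -1 + (((-3 + 6*J + 6*25 + 55)/(J + 25 + 10))*J + 3) = -1 + (((-3 + 6*J + 150 + 55)/(35 + J))*J + 3) = -1 + (((202 + 6*J)/(35 + J))*J + 3) = -1 + (J*(202 + 6*J)/(35 + J) + 3) = -1 + (3 + J*(202 + 6*J)/(35 + J)) = 2 + J*(202 + 6*J)/(35 + J))
(3*w)*a(5, 3) = (3*(1/2))*(2*(35 + 3*3**2 + 102*3)/(35 + 3)) = 3*(2*(35 + 3*9 + 306)/38)/2 = 3*(2*(1/38)*(35 + 27 + 306))/2 = 3*(2*(1/38)*368)/2 = (3/2)*(368/19) = 552/19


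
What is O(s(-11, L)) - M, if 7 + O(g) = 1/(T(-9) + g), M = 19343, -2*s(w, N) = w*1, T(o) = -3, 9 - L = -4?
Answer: -96748/5 ≈ -19350.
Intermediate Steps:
L = 13 (L = 9 - 1*(-4) = 9 + 4 = 13)
s(w, N) = -w/2
O(g) = -7 + 1/(-3 + g)
O(s(-11, L)) - M = (22 - (-7)*(-11)/2)/(-3 - 1/2*(-11)) - 1*19343 = (22 - 7*11/2)/(-3 + 11/2) - 19343 = (22 - 77/2)/(5/2) - 19343 = (2/5)*(-33/2) - 19343 = -33/5 - 19343 = -96748/5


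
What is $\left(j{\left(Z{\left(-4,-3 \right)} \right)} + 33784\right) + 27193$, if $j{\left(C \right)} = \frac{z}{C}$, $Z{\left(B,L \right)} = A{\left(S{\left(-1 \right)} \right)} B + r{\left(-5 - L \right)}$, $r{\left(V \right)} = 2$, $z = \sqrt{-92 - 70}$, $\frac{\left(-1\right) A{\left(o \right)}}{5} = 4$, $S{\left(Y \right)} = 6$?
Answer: $60977 + \frac{9 i \sqrt{2}}{82} \approx 60977.0 + 0.15522 i$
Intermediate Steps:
$A{\left(o \right)} = -20$ ($A{\left(o \right)} = \left(-5\right) 4 = -20$)
$z = 9 i \sqrt{2}$ ($z = \sqrt{-162} = 9 i \sqrt{2} \approx 12.728 i$)
$Z{\left(B,L \right)} = 2 - 20 B$ ($Z{\left(B,L \right)} = - 20 B + 2 = 2 - 20 B$)
$j{\left(C \right)} = \frac{9 i \sqrt{2}}{C}$
$\left(j{\left(Z{\left(-4,-3 \right)} \right)} + 33784\right) + 27193 = \left(\frac{9 i \sqrt{2}}{2 - -80} + 33784\right) + 27193 = \left(\frac{9 i \sqrt{2}}{2 + 80} + 33784\right) + 27193 = \left(\frac{9 i \sqrt{2}}{82} + 33784\right) + 27193 = \left(33784 + \frac{9 i \sqrt{2}}{82}\right) + 27193 = 60977 + \frac{9 i \sqrt{2}}{82}$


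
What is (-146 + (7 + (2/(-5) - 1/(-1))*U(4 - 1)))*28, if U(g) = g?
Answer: -19208/5 ≈ -3841.6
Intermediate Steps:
(-146 + (7 + (2/(-5) - 1/(-1))*U(4 - 1)))*28 = (-146 + (7 + (2/(-5) - 1/(-1))*(4 - 1)))*28 = (-146 + (7 + (2*(-1/5) - 1*(-1))*3))*28 = (-146 + (7 + (-2/5 + 1)*3))*28 = (-146 + (7 + (3/5)*3))*28 = (-146 + (7 + 9/5))*28 = (-146 + 44/5)*28 = -686/5*28 = -19208/5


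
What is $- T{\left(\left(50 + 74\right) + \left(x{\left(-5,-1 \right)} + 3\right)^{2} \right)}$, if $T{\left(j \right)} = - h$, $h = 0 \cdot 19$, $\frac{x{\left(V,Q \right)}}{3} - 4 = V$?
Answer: $0$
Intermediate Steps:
$x{\left(V,Q \right)} = 12 + 3 V$
$h = 0$
$T{\left(j \right)} = 0$ ($T{\left(j \right)} = \left(-1\right) 0 = 0$)
$- T{\left(\left(50 + 74\right) + \left(x{\left(-5,-1 \right)} + 3\right)^{2} \right)} = \left(-1\right) 0 = 0$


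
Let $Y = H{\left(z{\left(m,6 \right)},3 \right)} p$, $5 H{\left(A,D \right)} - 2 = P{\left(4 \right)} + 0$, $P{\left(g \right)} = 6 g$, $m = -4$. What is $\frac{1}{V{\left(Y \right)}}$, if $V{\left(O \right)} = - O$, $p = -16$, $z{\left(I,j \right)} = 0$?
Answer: $\frac{5}{416} \approx 0.012019$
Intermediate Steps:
$H{\left(A,D \right)} = \frac{26}{5}$ ($H{\left(A,D \right)} = \frac{2}{5} + \frac{6 \cdot 4 + 0}{5} = \frac{2}{5} + \frac{24 + 0}{5} = \frac{2}{5} + \frac{1}{5} \cdot 24 = \frac{2}{5} + \frac{24}{5} = \frac{26}{5}$)
$Y = - \frac{416}{5}$ ($Y = \frac{26}{5} \left(-16\right) = - \frac{416}{5} \approx -83.2$)
$\frac{1}{V{\left(Y \right)}} = \frac{1}{\left(-1\right) \left(- \frac{416}{5}\right)} = \frac{1}{\frac{416}{5}} = \frac{5}{416}$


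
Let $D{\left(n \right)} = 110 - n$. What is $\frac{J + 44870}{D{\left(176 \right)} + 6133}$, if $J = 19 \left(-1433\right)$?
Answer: $\frac{17643}{6067} \approx 2.908$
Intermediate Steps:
$J = -27227$
$\frac{J + 44870}{D{\left(176 \right)} + 6133} = \frac{-27227 + 44870}{\left(110 - 176\right) + 6133} = \frac{17643}{\left(110 - 176\right) + 6133} = \frac{17643}{-66 + 6133} = \frac{17643}{6067}$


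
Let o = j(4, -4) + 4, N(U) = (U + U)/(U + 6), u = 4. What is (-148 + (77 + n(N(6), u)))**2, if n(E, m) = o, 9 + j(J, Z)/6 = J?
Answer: 9409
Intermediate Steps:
j(J, Z) = -54 + 6*J
N(U) = 2*U/(6 + U) (N(U) = (2*U)/(6 + U) = 2*U/(6 + U))
o = -26 (o = (-54 + 6*4) + 4 = (-54 + 24) + 4 = -30 + 4 = -26)
n(E, m) = -26
(-148 + (77 + n(N(6), u)))**2 = (-148 + (77 - 26))**2 = (-148 + 51)**2 = (-97)**2 = 9409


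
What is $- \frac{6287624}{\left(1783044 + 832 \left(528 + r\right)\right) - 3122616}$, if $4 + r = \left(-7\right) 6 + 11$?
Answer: $\frac{1571906}{232349} \approx 6.7653$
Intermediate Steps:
$r = -35$ ($r = -4 + \left(\left(-7\right) 6 + 11\right) = -4 + \left(-42 + 11\right) = -4 - 31 = -35$)
$- \frac{6287624}{\left(1783044 + 832 \left(528 + r\right)\right) - 3122616} = - \frac{6287624}{\left(1783044 + 832 \left(528 - 35\right)\right) - 3122616} = - \frac{6287624}{\left(1783044 + 832 \cdot 493\right) - 3122616} = - \frac{6287624}{\left(1783044 + 410176\right) - 3122616} = - \frac{6287624}{2193220 - 3122616} = - \frac{6287624}{-929396} = \left(-6287624\right) \left(- \frac{1}{929396}\right) = \frac{1571906}{232349}$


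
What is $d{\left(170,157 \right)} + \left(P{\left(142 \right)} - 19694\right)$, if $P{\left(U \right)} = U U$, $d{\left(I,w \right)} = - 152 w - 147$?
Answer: $-23541$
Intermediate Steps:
$d{\left(I,w \right)} = -147 - 152 w$
$P{\left(U \right)} = U^{2}$
$d{\left(170,157 \right)} + \left(P{\left(142 \right)} - 19694\right) = \left(-147 - 23864\right) + \left(142^{2} - 19694\right) = \left(-147 - 23864\right) + \left(20164 - 19694\right) = -24011 + 470 = -23541$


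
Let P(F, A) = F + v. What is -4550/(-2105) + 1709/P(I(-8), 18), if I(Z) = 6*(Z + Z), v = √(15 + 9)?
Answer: -2529426/161243 - 1709*√6/4596 ≈ -16.598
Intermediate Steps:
v = 2*√6 (v = √24 = 2*√6 ≈ 4.8990)
I(Z) = 12*Z (I(Z) = 6*(2*Z) = 12*Z)
P(F, A) = F + 2*√6
-4550/(-2105) + 1709/P(I(-8), 18) = -4550/(-2105) + 1709/(12*(-8) + 2*√6) = -4550*(-1/2105) + 1709/(-96 + 2*√6) = 910/421 + 1709/(-96 + 2*√6)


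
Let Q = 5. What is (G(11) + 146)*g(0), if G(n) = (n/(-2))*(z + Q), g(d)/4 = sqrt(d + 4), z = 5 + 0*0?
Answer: 728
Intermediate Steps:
z = 5 (z = 5 + 0 = 5)
g(d) = 4*sqrt(4 + d) (g(d) = 4*sqrt(d + 4) = 4*sqrt(4 + d))
G(n) = -5*n (G(n) = (n/(-2))*(5 + 5) = (n*(-1/2))*10 = -n/2*10 = -5*n)
(G(11) + 146)*g(0) = (-5*11 + 146)*(4*sqrt(4 + 0)) = (-55 + 146)*(4*sqrt(4)) = 91*(4*2) = 91*8 = 728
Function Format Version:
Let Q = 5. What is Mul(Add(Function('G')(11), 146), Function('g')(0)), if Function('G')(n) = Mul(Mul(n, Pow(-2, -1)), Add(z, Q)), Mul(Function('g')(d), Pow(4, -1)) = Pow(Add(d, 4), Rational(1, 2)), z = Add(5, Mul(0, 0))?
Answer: 728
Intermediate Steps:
z = 5 (z = Add(5, 0) = 5)
Function('g')(d) = Mul(4, Pow(Add(4, d), Rational(1, 2))) (Function('g')(d) = Mul(4, Pow(Add(d, 4), Rational(1, 2))) = Mul(4, Pow(Add(4, d), Rational(1, 2))))
Function('G')(n) = Mul(-5, n) (Function('G')(n) = Mul(Mul(n, Pow(-2, -1)), Add(5, 5)) = Mul(Mul(n, Rational(-1, 2)), 10) = Mul(Mul(Rational(-1, 2), n), 10) = Mul(-5, n))
Mul(Add(Function('G')(11), 146), Function('g')(0)) = Mul(Add(Mul(-5, 11), 146), Mul(4, Pow(Add(4, 0), Rational(1, 2)))) = Mul(Add(-55, 146), Mul(4, Pow(4, Rational(1, 2)))) = Mul(91, Mul(4, 2)) = Mul(91, 8) = 728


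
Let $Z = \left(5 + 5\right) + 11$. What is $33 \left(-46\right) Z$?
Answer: $-31878$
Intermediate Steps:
$Z = 21$ ($Z = 10 + 11 = 21$)
$33 \left(-46\right) Z = 33 \left(-46\right) 21 = \left(-1518\right) 21 = -31878$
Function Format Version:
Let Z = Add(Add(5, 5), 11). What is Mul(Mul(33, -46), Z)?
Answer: -31878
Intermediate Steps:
Z = 21 (Z = Add(10, 11) = 21)
Mul(Mul(33, -46), Z) = Mul(Mul(33, -46), 21) = Mul(-1518, 21) = -31878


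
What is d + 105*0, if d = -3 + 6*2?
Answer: 9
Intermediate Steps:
d = 9 (d = -3 + 12 = 9)
d + 105*0 = 9 + 105*0 = 9 + 0 = 9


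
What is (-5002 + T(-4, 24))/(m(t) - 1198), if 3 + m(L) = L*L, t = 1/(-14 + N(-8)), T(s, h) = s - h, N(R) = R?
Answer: 2434520/581283 ≈ 4.1882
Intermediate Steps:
t = -1/22 (t = 1/(-14 - 8) = 1/(-22) = -1/22 ≈ -0.045455)
m(L) = -3 + L**2 (m(L) = -3 + L*L = -3 + L**2)
(-5002 + T(-4, 24))/(m(t) - 1198) = (-5002 + (-4 - 1*24))/((-3 + (-1/22)**2) - 1198) = (-5002 + (-4 - 24))/((-3 + 1/484) - 1198) = (-5002 - 28)/(-1451/484 - 1198) = -5030/(-581283/484) = -5030*(-484/581283) = 2434520/581283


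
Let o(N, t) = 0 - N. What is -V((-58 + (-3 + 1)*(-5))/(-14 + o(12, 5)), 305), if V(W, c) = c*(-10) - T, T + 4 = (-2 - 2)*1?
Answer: 3042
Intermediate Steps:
T = -8 (T = -4 + (-2 - 2)*1 = -4 - 4*1 = -4 - 4 = -8)
o(N, t) = -N
V(W, c) = 8 - 10*c (V(W, c) = c*(-10) - 1*(-8) = -10*c + 8 = 8 - 10*c)
-V((-58 + (-3 + 1)*(-5))/(-14 + o(12, 5)), 305) = -(8 - 10*305) = -(8 - 3050) = -1*(-3042) = 3042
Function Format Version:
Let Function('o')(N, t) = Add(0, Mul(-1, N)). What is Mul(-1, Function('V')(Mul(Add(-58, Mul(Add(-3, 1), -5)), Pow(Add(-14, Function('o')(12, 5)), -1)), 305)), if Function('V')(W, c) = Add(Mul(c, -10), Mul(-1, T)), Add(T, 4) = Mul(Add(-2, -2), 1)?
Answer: 3042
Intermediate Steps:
T = -8 (T = Add(-4, Mul(Add(-2, -2), 1)) = Add(-4, Mul(-4, 1)) = Add(-4, -4) = -8)
Function('o')(N, t) = Mul(-1, N)
Function('V')(W, c) = Add(8, Mul(-10, c)) (Function('V')(W, c) = Add(Mul(c, -10), Mul(-1, -8)) = Add(Mul(-10, c), 8) = Add(8, Mul(-10, c)))
Mul(-1, Function('V')(Mul(Add(-58, Mul(Add(-3, 1), -5)), Pow(Add(-14, Function('o')(12, 5)), -1)), 305)) = Mul(-1, Add(8, Mul(-10, 305))) = Mul(-1, Add(8, -3050)) = Mul(-1, -3042) = 3042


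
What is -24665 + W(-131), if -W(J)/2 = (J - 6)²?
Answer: -62203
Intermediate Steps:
W(J) = -2*(-6 + J)² (W(J) = -2*(J - 6)² = -2*(-6 + J)²)
-24665 + W(-131) = -24665 - 2*(-6 - 131)² = -24665 - 2*(-137)² = -24665 - 2*18769 = -24665 - 37538 = -62203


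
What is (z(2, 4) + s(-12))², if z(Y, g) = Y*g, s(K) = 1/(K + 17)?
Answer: 1681/25 ≈ 67.240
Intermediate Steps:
s(K) = 1/(17 + K)
(z(2, 4) + s(-12))² = (2*4 + 1/(17 - 12))² = (8 + 1/5)² = (8 + ⅕)² = (41/5)² = 1681/25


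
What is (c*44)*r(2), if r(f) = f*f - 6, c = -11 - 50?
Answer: 5368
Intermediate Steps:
c = -61
r(f) = -6 + f² (r(f) = f² - 6 = -6 + f²)
(c*44)*r(2) = (-61*44)*(-6 + 2²) = -2684*(-6 + 4) = -2684*(-2) = 5368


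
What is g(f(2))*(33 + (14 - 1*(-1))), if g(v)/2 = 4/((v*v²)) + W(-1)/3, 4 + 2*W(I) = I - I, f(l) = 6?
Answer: -560/9 ≈ -62.222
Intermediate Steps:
W(I) = -2 (W(I) = -2 + (I - I)/2 = -2 + (½)*0 = -2 + 0 = -2)
g(v) = -4/3 + 8/v³ (g(v) = 2*(4/((v*v²)) - 2/3) = 2*(4/(v³) - 2*⅓) = 2*(4/v³ - ⅔) = 2*(-⅔ + 4/v³) = -4/3 + 8/v³)
g(f(2))*(33 + (14 - 1*(-1))) = (-4/3 + 8/6³)*(33 + (14 - 1*(-1))) = (-4/3 + 8*(1/216))*(33 + (14 + 1)) = (-4/3 + 1/27)*(33 + 15) = -35/27*48 = -560/9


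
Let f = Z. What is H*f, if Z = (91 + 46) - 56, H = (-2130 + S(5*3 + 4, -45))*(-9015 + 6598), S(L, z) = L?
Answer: 413285247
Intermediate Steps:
H = 5102287 (H = (-2130 + (5*3 + 4))*(-9015 + 6598) = (-2130 + (15 + 4))*(-2417) = (-2130 + 19)*(-2417) = -2111*(-2417) = 5102287)
Z = 81 (Z = 137 - 56 = 81)
f = 81
H*f = 5102287*81 = 413285247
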